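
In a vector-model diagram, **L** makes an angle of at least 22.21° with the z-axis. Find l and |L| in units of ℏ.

cos²θ_min = l/(l+1) = 0.8571.
l = cos²θ/sin²θ ≈ 6.
Then |L| = ℏ√(6·7) = √42 ℏ.

l = 6, |L| = √42 ℏ ≈ 6.481ℏ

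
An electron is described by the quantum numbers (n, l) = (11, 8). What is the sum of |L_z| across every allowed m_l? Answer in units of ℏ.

m_l runs from −8 to 8, i.e. {-8, -7, -6, -5, -4, -3, -2, -1, 0, 1, 2, 3, 4, 5, 6, 7, 8}.
Σ|m_l| = 2(1+2+…+8) = 72.

Σ|L_z| = 72 ℏ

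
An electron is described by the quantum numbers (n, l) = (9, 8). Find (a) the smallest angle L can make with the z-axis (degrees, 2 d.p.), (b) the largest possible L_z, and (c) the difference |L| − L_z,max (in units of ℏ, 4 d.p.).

cos θ_min = 8/√72, so θ_min ≈ 19.47°.
L_z,max = lℏ = 8ℏ.
|L| − L_z,max = (6√2 − 8)ℏ ≈ 0.4853ℏ.

θ_min ≈ 19.47°; L_z,max = 8ℏ; |L|−L_z,max ≈ 0.4853ℏ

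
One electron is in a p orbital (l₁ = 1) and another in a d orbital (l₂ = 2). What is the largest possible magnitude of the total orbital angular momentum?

|L_tot|_max = 2√3 ℏ ≈ 3.464ℏ

Angular momentum addition gives L = |l₁ − l₂|, …, l₁ + l₂.
Allowed values: L = 1, 2, 3.
The largest magnitude corresponds to L = 3: |L_tot| = ℏ√(3·4) = 2√3 ℏ.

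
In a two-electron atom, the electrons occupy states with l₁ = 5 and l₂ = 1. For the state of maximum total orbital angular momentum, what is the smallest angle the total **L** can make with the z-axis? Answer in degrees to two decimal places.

The total orbital quantum number L ranges from |l₁ − l₂| to l₁ + l₂ in integer steps.
Allowed values: L = 4, 5, 6.
The maximum is L = 6, with |L_tot| = ℏ√(6·7) = √42 ℏ.
The minimum angle with z is arccos(6/√42) ≈ 22.21°.

θ_min ≈ 22.21°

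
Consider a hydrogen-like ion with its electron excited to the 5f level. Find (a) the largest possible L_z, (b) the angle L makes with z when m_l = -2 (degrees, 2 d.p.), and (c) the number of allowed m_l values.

The 5f level has l = 3.
L_z,max = lℏ = 3ℏ.
For m_l = -2: cos θ = -2/√12, θ ≈ 125.26°.
There are 2l+1 = 7 values of m_l.

L_z,max = 3ℏ; θ(m_l=-2) ≈ 125.26°; 7 values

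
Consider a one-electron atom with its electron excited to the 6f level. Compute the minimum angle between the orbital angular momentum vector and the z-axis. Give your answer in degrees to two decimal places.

θ_min ≈ 30.00°

The 6f level has l = 3.
|L|² = l(l+1)ℏ² = 12ℏ², so |L| = 2√3 ℏ.
The smallest angle corresponds to the largest L_z, i.e. m_l = l = 3, giving L_z = 3ℏ.
cos θ_min = 3/√12, so θ_min ≈ 30.00°.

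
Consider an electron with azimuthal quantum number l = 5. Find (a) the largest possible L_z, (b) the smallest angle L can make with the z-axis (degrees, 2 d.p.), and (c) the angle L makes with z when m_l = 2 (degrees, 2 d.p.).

L_z,max = 5ℏ; θ_min ≈ 24.09°; θ(m_l=2) ≈ 68.58°

L_z,max = lℏ = 5ℏ.
cos θ_min = 5/√30, so θ_min ≈ 24.09°.
For m_l = 2: cos θ = 2/√30, θ ≈ 68.58°.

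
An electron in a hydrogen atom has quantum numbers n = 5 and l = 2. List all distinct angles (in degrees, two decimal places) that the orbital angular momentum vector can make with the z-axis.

θ ∈ {35.26°, 65.91°, 90.00°, 114.09°, 144.74°}

|L|² = l(l+1)ℏ² = 6ℏ², so |L| = √6 ℏ.
cos θ = m_l/√6 for each m_l ∈ {-2, -1, 0, 1, 2}.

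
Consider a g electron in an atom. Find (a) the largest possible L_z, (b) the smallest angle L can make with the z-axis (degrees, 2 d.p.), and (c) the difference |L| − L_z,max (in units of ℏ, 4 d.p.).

A g state has l = 4.
L_z,max = lℏ = 4ℏ.
cos θ_min = 4/√20, so θ_min ≈ 26.57°.
|L| − L_z,max = (2√5 − 4)ℏ ≈ 0.4721ℏ.

L_z,max = 4ℏ; θ_min ≈ 26.57°; |L|−L_z,max ≈ 0.4721ℏ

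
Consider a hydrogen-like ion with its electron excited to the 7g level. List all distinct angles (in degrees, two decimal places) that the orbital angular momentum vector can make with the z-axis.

θ ∈ {26.57°, 47.87°, 63.43°, 77.08°, 90.00°, 102.92°, 116.57°, 132.13°, 153.43°}

The 7g level has l = 4.
|L| = √(l(l+1)) ℏ = 2√5 ℏ.
cos θ = m_l/√20 for each m_l ∈ {-4, -3, -2, -1, 0, 1, 2, 3, 4}.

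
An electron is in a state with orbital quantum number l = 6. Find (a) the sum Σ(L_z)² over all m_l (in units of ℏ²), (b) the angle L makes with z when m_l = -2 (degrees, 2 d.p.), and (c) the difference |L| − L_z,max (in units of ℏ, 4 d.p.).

Σ m_l² = 182, so Σ(L_z)² = 182 ℏ².
For m_l = -2: cos θ = -2/√42, θ ≈ 107.98°.
|L| − L_z,max = (√42 − 6)ℏ ≈ 0.4807ℏ.

Σ(L_z)² = 182 ℏ²; θ(m_l=-2) ≈ 107.98°; |L|−L_z,max ≈ 0.4807ℏ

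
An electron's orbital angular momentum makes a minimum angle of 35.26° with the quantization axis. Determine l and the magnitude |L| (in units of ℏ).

l = 2, |L| = √6 ℏ ≈ 2.449ℏ

cos θ_min = l/√(l(l+1)) = √(l/(l+1)), so l/(l+1) = cos²(35.26°) = 0.6667.
Solving: l = 2.
Then |L| = ℏ√(2·3) = √6 ℏ.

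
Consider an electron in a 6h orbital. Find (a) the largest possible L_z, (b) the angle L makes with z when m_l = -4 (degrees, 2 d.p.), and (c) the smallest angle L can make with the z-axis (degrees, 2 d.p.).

L_z,max = 5ℏ; θ(m_l=-4) ≈ 136.91°; θ_min ≈ 24.09°

For 6h, l = 5.
L_z,max = lℏ = 5ℏ.
For m_l = -4: cos θ = -4/√30, θ ≈ 136.91°.
cos θ_min = 5/√30, so θ_min ≈ 24.09°.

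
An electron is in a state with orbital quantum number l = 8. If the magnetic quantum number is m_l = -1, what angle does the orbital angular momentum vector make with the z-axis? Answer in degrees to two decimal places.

θ ≈ 96.77°

|L|² = l(l+1)ℏ² = 72ℏ², so |L| = 6√2 ℏ.
L_z = m_l ℏ = −1ℏ.
cos θ = L_z/|L| = -1/√72, so θ ≈ 96.77°.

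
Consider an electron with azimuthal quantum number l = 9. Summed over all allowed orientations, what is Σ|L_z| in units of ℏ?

Σ|L_z| = 90 ℏ

The allowed m_l values are -9, -8, -7, -6, -5, -4, -3, -2, -1, 0, 1, 2, 3, 4, 5, 6, 7, 8, 9.
Σ|m_l| = l(l+1) = 90.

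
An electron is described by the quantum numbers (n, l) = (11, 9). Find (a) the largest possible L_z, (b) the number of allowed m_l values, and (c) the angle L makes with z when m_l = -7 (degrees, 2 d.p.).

L_z,max = 9ℏ; 19 values; θ(m_l=-7) ≈ 137.55°

L_z,max = lℏ = 9ℏ.
There are 2l+1 = 19 values of m_l.
For m_l = -7: cos θ = -7/√90, θ ≈ 137.55°.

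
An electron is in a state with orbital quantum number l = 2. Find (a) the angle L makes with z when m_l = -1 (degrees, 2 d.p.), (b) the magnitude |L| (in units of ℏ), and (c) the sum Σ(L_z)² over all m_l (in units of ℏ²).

θ(m_l=-1) ≈ 114.09°; |L| = √6 ℏ ≈ 2.449ℏ; Σ(L_z)² = 10 ℏ²

For m_l = -1: cos θ = -1/√6, θ ≈ 114.09°.
|L| = ℏ√(2·3) = √6 ℏ ≈ 2.449ℏ.
Σ m_l² = 10, so Σ(L_z)² = 10 ℏ².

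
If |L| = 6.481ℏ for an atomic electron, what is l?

l = 6

Since |L|² = l(l+1)ℏ², l(l+1) = 42.
Solving: l = 6.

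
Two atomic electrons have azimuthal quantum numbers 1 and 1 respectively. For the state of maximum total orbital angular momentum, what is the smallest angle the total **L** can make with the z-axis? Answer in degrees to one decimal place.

θ_min ≈ 35.3°

The total orbital quantum number L ranges from |l₁ − l₂| to l₁ + l₂ in integer steps.
L ∈ {0, 1, 2}.
The maximum is L = 2, with |L_tot| = ℏ√(2·3) = √6 ℏ.
The minimum angle with z is arccos(2/√6) ≈ 35.3°.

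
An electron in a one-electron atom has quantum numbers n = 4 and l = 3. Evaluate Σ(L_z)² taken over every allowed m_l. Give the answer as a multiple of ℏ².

Σ(L_z)² = 28 ℏ²

m_l ∈ {-3, -2, -1, 0, 1, 2, 3}.
Summing m² from −3 to 3: Σ m_l² = 28.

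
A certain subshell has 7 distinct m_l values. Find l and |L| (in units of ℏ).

7 = 2l + 1, so l = (7−1)/2 = 3.
|L| = ℏ√(l(l+1)) = ℏ√(3·4) = 2√3 ℏ.

l = 3, |L| = 2√3 ℏ ≈ 3.464ℏ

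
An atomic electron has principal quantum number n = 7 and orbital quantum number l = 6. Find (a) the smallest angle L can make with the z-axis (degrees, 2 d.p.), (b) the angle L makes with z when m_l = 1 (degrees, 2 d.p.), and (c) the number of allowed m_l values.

θ_min ≈ 22.21°; θ(m_l=1) ≈ 81.12°; 13 values

cos θ_min = 6/√42, so θ_min ≈ 22.21°.
For m_l = 1: cos θ = 1/√42, θ ≈ 81.12°.
There are 2l+1 = 13 values of m_l.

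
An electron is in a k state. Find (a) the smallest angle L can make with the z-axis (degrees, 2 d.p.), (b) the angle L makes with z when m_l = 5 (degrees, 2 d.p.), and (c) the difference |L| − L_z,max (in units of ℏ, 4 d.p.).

θ_min ≈ 20.70°; θ(m_l=5) ≈ 48.08°; |L|−L_z,max ≈ 0.4833ℏ

A k state has l = 7.
cos θ_min = 7/√56, so θ_min ≈ 20.70°.
For m_l = 5: cos θ = 5/√56, θ ≈ 48.08°.
|L| − L_z,max = (2√14 − 7)ℏ ≈ 0.4833ℏ.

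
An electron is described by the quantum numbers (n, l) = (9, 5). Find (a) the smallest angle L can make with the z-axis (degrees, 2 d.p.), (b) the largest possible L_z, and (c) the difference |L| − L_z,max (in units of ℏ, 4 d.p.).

cos θ_min = 5/√30, so θ_min ≈ 24.09°.
L_z,max = lℏ = 5ℏ.
|L| − L_z,max = (√30 − 5)ℏ ≈ 0.4772ℏ.

θ_min ≈ 24.09°; L_z,max = 5ℏ; |L|−L_z,max ≈ 0.4772ℏ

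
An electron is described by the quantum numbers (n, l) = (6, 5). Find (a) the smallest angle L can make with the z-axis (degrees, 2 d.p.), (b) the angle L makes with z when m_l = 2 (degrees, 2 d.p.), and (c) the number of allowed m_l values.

θ_min ≈ 24.09°; θ(m_l=2) ≈ 68.58°; 11 values

cos θ_min = 5/√30, so θ_min ≈ 24.09°.
For m_l = 2: cos θ = 2/√30, θ ≈ 68.58°.
There are 2l+1 = 11 values of m_l.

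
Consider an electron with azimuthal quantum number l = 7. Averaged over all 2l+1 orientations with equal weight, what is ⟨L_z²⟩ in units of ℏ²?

m_l runs from −7 to 7, i.e. {-7, -6, -5, -4, -3, -2, -1, 0, 1, 2, 3, 4, 5, 6, 7}.
Average of L_z² over 15 states: 280/15 ℏ² = 18.67 ℏ².

⟨L_z²⟩ = 18.67 ℏ²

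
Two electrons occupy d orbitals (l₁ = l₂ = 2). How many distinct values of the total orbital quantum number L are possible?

Angular momentum addition gives L = |l₁ − l₂|, …, l₁ + l₂.
L ∈ {0, 1, 2, 3, 4}.
That is 5 values.

5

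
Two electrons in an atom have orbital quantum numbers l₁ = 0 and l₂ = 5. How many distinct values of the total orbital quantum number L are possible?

1

By the triangle rule, |l₁ − l₂| ≤ L ≤ l₁ + l₂.
L ∈ {5}.
That is 1 value.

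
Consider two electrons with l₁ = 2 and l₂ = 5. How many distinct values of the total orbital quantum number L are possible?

5

Angular momentum addition gives L = |l₁ − l₂|, …, l₁ + l₂.
L ∈ {3, 4, 5, 6, 7}.
That is 5 values.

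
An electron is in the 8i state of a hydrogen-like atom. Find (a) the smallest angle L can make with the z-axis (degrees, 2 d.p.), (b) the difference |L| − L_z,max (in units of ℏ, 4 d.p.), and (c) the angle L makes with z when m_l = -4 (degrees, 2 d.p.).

The 8i subshell has l = 6.
cos θ_min = 6/√42, so θ_min ≈ 22.21°.
|L| − L_z,max = (√42 − 6)ℏ ≈ 0.4807ℏ.
For m_l = -4: cos θ = -4/√42, θ ≈ 128.11°.

θ_min ≈ 22.21°; |L|−L_z,max ≈ 0.4807ℏ; θ(m_l=-4) ≈ 128.11°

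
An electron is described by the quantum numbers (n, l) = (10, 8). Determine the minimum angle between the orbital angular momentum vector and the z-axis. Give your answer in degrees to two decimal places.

θ_min ≈ 19.47°

|L| = ℏ√(l(l+1)) = 6√2 ℏ.
The smallest angle corresponds to the largest L_z, i.e. m_l = l = 8, giving L_z = 8ℏ.
cos θ_min = 8/√72, so θ_min ≈ 19.47°.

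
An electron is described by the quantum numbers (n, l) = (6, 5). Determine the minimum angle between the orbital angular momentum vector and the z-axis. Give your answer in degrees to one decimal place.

θ_min ≈ 24.1°

|L| = √(l(l+1)) ℏ = √30 ℏ.
The smallest angle corresponds to the largest L_z, i.e. m_l = l = 5, giving L_z = 5ℏ.
cos θ_min = 5/√30, so θ_min ≈ 24.1°.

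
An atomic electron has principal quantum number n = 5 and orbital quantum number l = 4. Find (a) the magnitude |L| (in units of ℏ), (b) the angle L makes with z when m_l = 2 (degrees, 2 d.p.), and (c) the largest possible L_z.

|L| = ℏ√(4·5) = 2√5 ℏ ≈ 4.472ℏ.
For m_l = 2: cos θ = 2/√20, θ ≈ 63.43°.
L_z,max = lℏ = 4ℏ.

|L| = 2√5 ℏ ≈ 4.472ℏ; θ(m_l=2) ≈ 63.43°; L_z,max = 4ℏ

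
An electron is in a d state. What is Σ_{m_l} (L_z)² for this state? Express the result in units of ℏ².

Σ(L_z)² = 10 ℏ²

A d state has l = 2.
m_l runs from −2 to 2, i.e. {-2, -1, 0, 1, 2}.
Summing m² from −2 to 2: Σ m_l² = 10.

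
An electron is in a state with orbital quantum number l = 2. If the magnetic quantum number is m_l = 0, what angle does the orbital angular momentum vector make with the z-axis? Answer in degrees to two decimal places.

|L|² = l(l+1)ℏ² = 6ℏ², so |L| = √6 ℏ.
L_z = m_l ℏ = 0ℏ.
cos θ = L_z/|L| = 0/√6, so θ ≈ 90.00°.

θ ≈ 90.00°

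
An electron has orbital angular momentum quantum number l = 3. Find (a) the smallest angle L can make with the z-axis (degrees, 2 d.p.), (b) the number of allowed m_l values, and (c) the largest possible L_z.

cos θ_min = 3/√12, so θ_min ≈ 30.00°.
There are 2l+1 = 7 values of m_l.
L_z,max = lℏ = 3ℏ.

θ_min ≈ 30.00°; 7 values; L_z,max = 3ℏ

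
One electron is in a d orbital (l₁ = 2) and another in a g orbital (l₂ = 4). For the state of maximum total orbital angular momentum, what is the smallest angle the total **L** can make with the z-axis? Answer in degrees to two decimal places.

L runs from |2 − 4| = 2 to 2 + 4 = 6.
So L can be 2, 3, 4, 5, 6.
The maximum is L = 6, with |L_tot| = ℏ√(6·7) = √42 ℏ.
The minimum angle with z is arccos(6/√42) ≈ 22.21°.

θ_min ≈ 22.21°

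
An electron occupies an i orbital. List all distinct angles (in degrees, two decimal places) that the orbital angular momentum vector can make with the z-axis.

An i state has l = 6.
|L| = √(l(l+1)) ℏ = √42 ℏ.
cos θ = m_l/√42 for each m_l ∈ {-6, -5, -4, -3, -2, -1, 0, 1, 2, 3, 4, 5, 6}.

θ ∈ {22.21°, 39.51°, 51.89°, 62.42°, 72.02°, 81.12°, 90.00°, 98.88°, 107.98°, 117.58°, 128.11°, 140.49°, 157.79°}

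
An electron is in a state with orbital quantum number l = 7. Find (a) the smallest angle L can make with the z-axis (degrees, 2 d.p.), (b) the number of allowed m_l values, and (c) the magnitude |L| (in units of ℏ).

cos θ_min = 7/√56, so θ_min ≈ 20.70°.
There are 2l+1 = 15 values of m_l.
|L| = ℏ√(7·8) = 2√14 ℏ ≈ 7.483ℏ.

θ_min ≈ 20.70°; 15 values; |L| = 2√14 ℏ ≈ 7.483ℏ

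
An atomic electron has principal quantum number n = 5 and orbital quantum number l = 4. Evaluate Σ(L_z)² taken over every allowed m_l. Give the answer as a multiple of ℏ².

Σ(L_z)² = 60 ℏ²

The allowed m_l values are -4, -3, -2, -1, 0, 1, 2, 3, 4.
Σ m_l² = 2·(1 + 4 + 9 + 16) = 60.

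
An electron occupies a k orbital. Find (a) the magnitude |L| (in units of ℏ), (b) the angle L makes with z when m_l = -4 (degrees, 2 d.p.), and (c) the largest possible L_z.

A k state has l = 7.
|L| = ℏ√(7·8) = 2√14 ℏ ≈ 7.483ℏ.
For m_l = -4: cos θ = -4/√56, θ ≈ 122.31°.
L_z,max = lℏ = 7ℏ.

|L| = 2√14 ℏ ≈ 7.483ℏ; θ(m_l=-4) ≈ 122.31°; L_z,max = 7ℏ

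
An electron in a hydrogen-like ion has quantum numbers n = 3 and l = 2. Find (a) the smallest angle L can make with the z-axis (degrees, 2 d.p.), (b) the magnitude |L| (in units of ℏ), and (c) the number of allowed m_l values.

θ_min ≈ 35.26°; |L| = √6 ℏ ≈ 2.449ℏ; 5 values

cos θ_min = 2/√6, so θ_min ≈ 35.26°.
|L| = ℏ√(2·3) = √6 ℏ ≈ 2.449ℏ.
There are 2l+1 = 5 values of m_l.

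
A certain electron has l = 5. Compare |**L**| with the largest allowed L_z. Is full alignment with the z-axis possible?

|L| = √30 ℏ ≈ 5.4772ℏ, while L_z,max = lℏ = 5ℏ.
Since |L| > L_z,max, the vector can never point exactly along z; the closest it comes is θ_min = arccos(5/√30) ≈ 24.1°.

No: L_z,max = 5ℏ < |L| = √30 ℏ ≈ 5.477ℏ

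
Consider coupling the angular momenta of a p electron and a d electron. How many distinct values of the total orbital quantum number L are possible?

3

By the triangle rule, |l₁ − l₂| ≤ L ≤ l₁ + l₂.
So L can be 1, 2, 3.
That is 3 values.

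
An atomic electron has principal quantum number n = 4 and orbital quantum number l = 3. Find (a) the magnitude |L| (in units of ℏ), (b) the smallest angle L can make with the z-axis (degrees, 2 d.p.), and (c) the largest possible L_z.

|L| = 2√3 ℏ ≈ 3.464ℏ; θ_min ≈ 30.00°; L_z,max = 3ℏ

|L| = ℏ√(3·4) = 2√3 ℏ ≈ 3.464ℏ.
cos θ_min = 3/√12, so θ_min ≈ 30.00°.
L_z,max = lℏ = 3ℏ.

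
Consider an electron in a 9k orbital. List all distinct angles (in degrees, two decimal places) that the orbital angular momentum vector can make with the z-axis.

θ ∈ {20.70°, 36.70°, 48.08°, 57.69°, 66.37°, 74.50°, 82.32°, 90.00°, 97.68°, 105.50°, 113.63°, 122.31°, 131.92°, 143.30°, 159.30°}

The 9k subshell has l = 7.
|L|² = l(l+1)ℏ² = 56ℏ², so |L| = 2√14 ℏ.
cos θ = m_l/√56 for each m_l ∈ {-7, -6, -5, -4, -3, -2, -1, 0, 1, 2, 3, 4, 5, 6, 7}.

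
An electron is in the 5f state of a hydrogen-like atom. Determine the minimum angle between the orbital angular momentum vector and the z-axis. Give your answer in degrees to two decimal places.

θ_min ≈ 30.00°

For 5f, l = 3.
|L| = ℏ√(l(l+1)) = 2√3 ℏ.
The smallest angle corresponds to the largest L_z, i.e. m_l = l = 3, giving L_z = 3ℏ.
cos θ_min = 3/√12, so θ_min ≈ 30.00°.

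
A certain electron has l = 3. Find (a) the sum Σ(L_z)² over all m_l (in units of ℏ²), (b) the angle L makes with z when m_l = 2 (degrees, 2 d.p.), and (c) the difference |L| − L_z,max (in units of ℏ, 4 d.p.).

Σ m_l² = 28, so Σ(L_z)² = 28 ℏ².
For m_l = 2: cos θ = 2/√12, θ ≈ 54.74°.
|L| − L_z,max = (2√3 − 3)ℏ ≈ 0.4641ℏ.

Σ(L_z)² = 28 ℏ²; θ(m_l=2) ≈ 54.74°; |L|−L_z,max ≈ 0.4641ℏ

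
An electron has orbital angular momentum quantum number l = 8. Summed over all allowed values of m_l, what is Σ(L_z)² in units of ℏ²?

m_l ∈ {-8, -7, -6, -5, -4, -3, -2, -1, 0, 1, 2, 3, 4, 5, 6, 7, 8}.
Σ m_l² = l(l+1)(2l+1)/3 = 8·9·17/3 = 408.

Σ(L_z)² = 408 ℏ²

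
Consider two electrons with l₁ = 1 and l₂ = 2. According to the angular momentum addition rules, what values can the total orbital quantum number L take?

By the triangle rule, |l₁ − l₂| ≤ L ≤ l₁ + l₂.
L ∈ {1, 2, 3}.

L = 1, 2, 3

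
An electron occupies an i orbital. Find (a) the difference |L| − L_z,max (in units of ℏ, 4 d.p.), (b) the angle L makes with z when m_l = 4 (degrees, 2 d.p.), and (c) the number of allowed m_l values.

For an i orbital, l = 6.
|L| − L_z,max = (√42 − 6)ℏ ≈ 0.4807ℏ.
For m_l = 4: cos θ = 4/√42, θ ≈ 51.89°.
There are 2l+1 = 13 values of m_l.

|L|−L_z,max ≈ 0.4807ℏ; θ(m_l=4) ≈ 51.89°; 13 values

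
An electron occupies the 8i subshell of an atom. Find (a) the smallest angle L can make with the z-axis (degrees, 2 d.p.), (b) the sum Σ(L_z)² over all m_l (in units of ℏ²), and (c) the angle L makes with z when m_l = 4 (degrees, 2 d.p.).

8i means n = 8, l = 6.
cos θ_min = 6/√42, so θ_min ≈ 22.21°.
Σ m_l² = 182, so Σ(L_z)² = 182 ℏ².
For m_l = 4: cos θ = 4/√42, θ ≈ 51.89°.

θ_min ≈ 22.21°; Σ(L_z)² = 182 ℏ²; θ(m_l=4) ≈ 51.89°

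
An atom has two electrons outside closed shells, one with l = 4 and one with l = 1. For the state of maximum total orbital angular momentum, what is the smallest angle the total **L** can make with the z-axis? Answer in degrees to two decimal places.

θ_min ≈ 24.09°

The total orbital quantum number L ranges from |l₁ − l₂| to l₁ + l₂ in integer steps.
Allowed values: L = 3, 4, 5.
The maximum is L = 5, with |L_tot| = ℏ√(5·6) = √30 ℏ.
The minimum angle with z is arccos(5/√30) ≈ 24.09°.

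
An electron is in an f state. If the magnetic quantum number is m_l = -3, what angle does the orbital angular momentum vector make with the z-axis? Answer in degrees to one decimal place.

For an f orbital, l = 3.
|L| = ℏ√(l(l+1)) = 2√3 ℏ.
L_z = m_l ℏ = −3ℏ.
cos θ = L_z/|L| = -3/√12, so θ ≈ 150.0°.

θ ≈ 150.0°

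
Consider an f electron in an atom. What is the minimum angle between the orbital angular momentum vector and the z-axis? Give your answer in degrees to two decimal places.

θ_min ≈ 30.00°

The letter f corresponds to l = 3.
|L| = √(l(l+1)) ℏ = 2√3 ℏ.
The smallest angle corresponds to the largest L_z, i.e. m_l = l = 3, giving L_z = 3ℏ.
cos θ_min = 3/√12, so θ_min ≈ 30.00°.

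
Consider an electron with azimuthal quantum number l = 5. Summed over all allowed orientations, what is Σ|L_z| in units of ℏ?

Σ|L_z| = 30 ℏ

m_l runs from −5 to 5, i.e. {-5, -4, -3, -2, -1, 0, 1, 2, 3, 4, 5}.
Σ|m_l| = l(l+1) = 30.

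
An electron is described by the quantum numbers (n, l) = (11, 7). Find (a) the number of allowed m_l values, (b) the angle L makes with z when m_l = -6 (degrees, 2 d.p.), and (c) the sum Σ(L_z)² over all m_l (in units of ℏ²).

15 values; θ(m_l=-6) ≈ 143.30°; Σ(L_z)² = 280 ℏ²

There are 2l+1 = 15 values of m_l.
For m_l = -6: cos θ = -6/√56, θ ≈ 143.30°.
Σ m_l² = 280, so Σ(L_z)² = 280 ℏ².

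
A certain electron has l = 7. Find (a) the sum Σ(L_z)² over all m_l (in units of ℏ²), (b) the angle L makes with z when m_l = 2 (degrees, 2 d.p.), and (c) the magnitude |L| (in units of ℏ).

Σ m_l² = 280, so Σ(L_z)² = 280 ℏ².
For m_l = 2: cos θ = 2/√56, θ ≈ 74.50°.
|L| = ℏ√(7·8) = 2√14 ℏ ≈ 7.483ℏ.

Σ(L_z)² = 280 ℏ²; θ(m_l=2) ≈ 74.50°; |L| = 2√14 ℏ ≈ 7.483ℏ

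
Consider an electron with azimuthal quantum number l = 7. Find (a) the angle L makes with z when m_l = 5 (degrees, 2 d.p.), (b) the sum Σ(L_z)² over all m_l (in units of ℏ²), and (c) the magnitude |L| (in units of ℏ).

For m_l = 5: cos θ = 5/√56, θ ≈ 48.08°.
Σ m_l² = 280, so Σ(L_z)² = 280 ℏ².
|L| = ℏ√(7·8) = 2√14 ℏ ≈ 7.483ℏ.

θ(m_l=5) ≈ 48.08°; Σ(L_z)² = 280 ℏ²; |L| = 2√14 ℏ ≈ 7.483ℏ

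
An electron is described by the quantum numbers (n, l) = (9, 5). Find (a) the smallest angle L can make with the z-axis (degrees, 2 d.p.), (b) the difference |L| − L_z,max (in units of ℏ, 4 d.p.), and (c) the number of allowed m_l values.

cos θ_min = 5/√30, so θ_min ≈ 24.09°.
|L| − L_z,max = (√30 − 5)ℏ ≈ 0.4772ℏ.
There are 2l+1 = 11 values of m_l.

θ_min ≈ 24.09°; |L|−L_z,max ≈ 0.4772ℏ; 11 values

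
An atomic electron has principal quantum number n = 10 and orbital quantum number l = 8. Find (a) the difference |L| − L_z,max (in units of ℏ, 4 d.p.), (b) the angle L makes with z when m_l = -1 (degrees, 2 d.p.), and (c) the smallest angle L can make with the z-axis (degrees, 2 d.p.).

|L|−L_z,max ≈ 0.4853ℏ; θ(m_l=-1) ≈ 96.77°; θ_min ≈ 19.47°

|L| − L_z,max = (6√2 − 8)ℏ ≈ 0.4853ℏ.
For m_l = -1: cos θ = -1/√72, θ ≈ 96.77°.
cos θ_min = 8/√72, so θ_min ≈ 19.47°.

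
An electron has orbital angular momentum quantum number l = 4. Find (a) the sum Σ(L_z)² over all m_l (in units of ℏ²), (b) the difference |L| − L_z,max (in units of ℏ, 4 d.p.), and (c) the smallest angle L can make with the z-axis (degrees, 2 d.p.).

Σ m_l² = 60, so Σ(L_z)² = 60 ℏ².
|L| − L_z,max = (2√5 − 4)ℏ ≈ 0.4721ℏ.
cos θ_min = 4/√20, so θ_min ≈ 26.57°.

Σ(L_z)² = 60 ℏ²; |L|−L_z,max ≈ 0.4721ℏ; θ_min ≈ 26.57°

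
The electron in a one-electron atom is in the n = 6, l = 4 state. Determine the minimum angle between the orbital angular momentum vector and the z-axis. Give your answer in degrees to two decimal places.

|L|² = l(l+1)ℏ² = 20ℏ², so |L| = 2√5 ℏ.
The smallest angle corresponds to the largest L_z, i.e. m_l = l = 4, giving L_z = 4ℏ.
cos θ_min = 4/√20, so θ_min ≈ 26.57°.

θ_min ≈ 26.57°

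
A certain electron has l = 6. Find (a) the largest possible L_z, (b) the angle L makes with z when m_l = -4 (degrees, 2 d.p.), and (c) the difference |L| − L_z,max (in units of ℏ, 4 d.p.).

L_z,max = 6ℏ; θ(m_l=-4) ≈ 128.11°; |L|−L_z,max ≈ 0.4807ℏ

L_z,max = lℏ = 6ℏ.
For m_l = -4: cos θ = -4/√42, θ ≈ 128.11°.
|L| − L_z,max = (√42 − 6)ℏ ≈ 0.4807ℏ.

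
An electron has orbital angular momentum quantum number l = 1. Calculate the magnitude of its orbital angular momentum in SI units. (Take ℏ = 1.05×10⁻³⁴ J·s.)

|L| = ℏ√(l(l+1)) = ℏ√(1·2) = √2 ℏ
Numerically, |L| = 1.414 × (1.05×10⁻³⁴ J·s) = 1.48×10⁻³⁴ J·s.

|L| = 1.48×10⁻³⁴ J·s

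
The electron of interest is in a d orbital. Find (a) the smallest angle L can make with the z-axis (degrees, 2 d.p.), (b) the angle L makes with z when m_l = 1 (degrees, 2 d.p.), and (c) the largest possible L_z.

θ_min ≈ 35.26°; θ(m_l=1) ≈ 65.91°; L_z,max = 2ℏ

A d state has l = 2.
cos θ_min = 2/√6, so θ_min ≈ 35.26°.
For m_l = 1: cos θ = 1/√6, θ ≈ 65.91°.
L_z,max = lℏ = 2ℏ.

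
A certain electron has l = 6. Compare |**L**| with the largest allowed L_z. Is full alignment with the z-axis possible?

No: L_z,max = 6ℏ < |L| = √42 ℏ ≈ 6.481ℏ

|L| = √42 ℏ ≈ 6.4807ℏ, while L_z,max = lℏ = 6ℏ.
Since |L| > L_z,max, the vector can never point exactly along z; the closest it comes is θ_min = arccos(6/√42) ≈ 22.2°.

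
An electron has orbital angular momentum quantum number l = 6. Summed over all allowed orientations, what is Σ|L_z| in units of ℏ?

Σ|L_z| = 42 ℏ

The allowed m_l values are -6, -5, -4, -3, -2, -1, 0, 1, 2, 3, 4, 5, 6.
Σ|m_l| = 2(1+2+…+6) = 42.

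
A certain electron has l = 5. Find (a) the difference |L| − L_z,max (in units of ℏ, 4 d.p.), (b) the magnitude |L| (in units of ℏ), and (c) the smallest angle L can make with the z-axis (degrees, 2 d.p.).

|L|−L_z,max ≈ 0.4772ℏ; |L| = √30 ℏ ≈ 5.477ℏ; θ_min ≈ 24.09°

|L| − L_z,max = (√30 − 5)ℏ ≈ 0.4772ℏ.
|L| = ℏ√(5·6) = √30 ℏ ≈ 5.477ℏ.
cos θ_min = 5/√30, so θ_min ≈ 24.09°.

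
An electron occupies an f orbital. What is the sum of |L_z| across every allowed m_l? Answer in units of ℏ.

An f state has l = 3.
m_l runs from −3 to 3, i.e. {-3, -2, -1, 0, 1, 2, 3}.
Σ|m_l| = 2(1+2+…+3) = 12.

Σ|L_z| = 12 ℏ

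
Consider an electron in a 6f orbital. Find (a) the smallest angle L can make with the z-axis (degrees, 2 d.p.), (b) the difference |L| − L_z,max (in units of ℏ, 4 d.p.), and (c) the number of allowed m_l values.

θ_min ≈ 30.00°; |L|−L_z,max ≈ 0.4641ℏ; 7 values

6f means n = 6, l = 3.
cos θ_min = 3/√12, so θ_min ≈ 30.00°.
|L| − L_z,max = (2√3 − 3)ℏ ≈ 0.4641ℏ.
There are 2l+1 = 7 values of m_l.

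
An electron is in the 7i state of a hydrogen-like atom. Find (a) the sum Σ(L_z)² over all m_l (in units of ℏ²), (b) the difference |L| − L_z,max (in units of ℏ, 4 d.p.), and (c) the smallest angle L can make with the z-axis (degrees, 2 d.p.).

Σ(L_z)² = 182 ℏ²; |L|−L_z,max ≈ 0.4807ℏ; θ_min ≈ 22.21°

7i means n = 7, l = 6.
Σ m_l² = 182, so Σ(L_z)² = 182 ℏ².
|L| − L_z,max = (√42 − 6)ℏ ≈ 0.4807ℏ.
cos θ_min = 6/√42, so θ_min ≈ 22.21°.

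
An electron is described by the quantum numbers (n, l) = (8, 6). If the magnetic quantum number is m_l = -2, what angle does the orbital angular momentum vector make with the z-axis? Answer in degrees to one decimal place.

θ ≈ 108.0°

|L| = ℏ√(l(l+1)) = √42 ℏ.
L_z = m_l ℏ = −2ℏ.
cos θ = L_z/|L| = -2/√42, so θ ≈ 108.0°.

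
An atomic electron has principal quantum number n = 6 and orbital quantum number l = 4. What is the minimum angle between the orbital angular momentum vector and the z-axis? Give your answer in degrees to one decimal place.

θ_min ≈ 26.6°

|L|² = l(l+1)ℏ² = 20ℏ², so |L| = 2√5 ℏ.
The smallest angle corresponds to the largest L_z, i.e. m_l = l = 4, giving L_z = 4ℏ.
cos θ_min = 4/√20, so θ_min ≈ 26.6°.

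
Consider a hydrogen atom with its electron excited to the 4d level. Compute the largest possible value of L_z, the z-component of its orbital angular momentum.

The 4d level has l = 2.
L_z = m_l ℏ with m_l ∈ {−2, …, 2}; the maximum is m_l = 2.

L_z,max = 2ℏ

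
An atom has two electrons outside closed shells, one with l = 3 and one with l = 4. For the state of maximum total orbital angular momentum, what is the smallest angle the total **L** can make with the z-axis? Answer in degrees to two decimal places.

θ_min ≈ 20.70°

Angular momentum addition gives L = |l₁ − l₂|, …, l₁ + l₂.
Allowed values: L = 1, 2, 3, 4, 5, 6, 7.
The maximum is L = 7, with |L_tot| = ℏ√(7·8) = 2√14 ℏ.
The minimum angle with z is arccos(7/√56) ≈ 20.70°.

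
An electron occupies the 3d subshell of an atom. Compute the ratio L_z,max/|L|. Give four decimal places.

L_z,max/|L| = 0.8165

For 3d, l = 2.
|L| = √6 ℏ ≈ 2.4495ℏ, while L_z,max = lℏ = 2ℏ.
L_z,max/|L| = 2/√6 = 0.8165.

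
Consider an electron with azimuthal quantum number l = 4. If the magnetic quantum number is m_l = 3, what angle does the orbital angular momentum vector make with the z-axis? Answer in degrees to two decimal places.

|L| = √(l(l+1)) ℏ = 2√5 ℏ.
L_z = m_l ℏ = 3ℏ.
cos θ = L_z/|L| = 3/√20, so θ ≈ 47.87°.

θ ≈ 47.87°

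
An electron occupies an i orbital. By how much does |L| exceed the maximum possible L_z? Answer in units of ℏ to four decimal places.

An i state has l = 6.
|L| = √42 ℏ ≈ 6.4807ℏ, while L_z,max = lℏ = 6ℏ.
The difference is (√42 − 6)ℏ ≈ 0.4807ℏ.

|L| − L_z,max ≈ 0.4807ℏ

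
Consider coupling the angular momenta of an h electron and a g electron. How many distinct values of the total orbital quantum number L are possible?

The total orbital quantum number L ranges from |l₁ − l₂| to l₁ + l₂ in integer steps.
So L can be 1, 2, 3, 4, 5, 6, 7, 8, 9.
That is 9 values.

9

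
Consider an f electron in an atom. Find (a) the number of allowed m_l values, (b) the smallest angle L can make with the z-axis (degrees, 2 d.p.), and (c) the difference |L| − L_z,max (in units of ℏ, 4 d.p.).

For an f orbital, l = 3.
There are 2l+1 = 7 values of m_l.
cos θ_min = 3/√12, so θ_min ≈ 30.00°.
|L| − L_z,max = (2√3 − 3)ℏ ≈ 0.4641ℏ.

7 values; θ_min ≈ 30.00°; |L|−L_z,max ≈ 0.4641ℏ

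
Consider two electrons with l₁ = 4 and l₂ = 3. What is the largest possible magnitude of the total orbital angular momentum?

|L_tot|_max = 2√14 ℏ ≈ 7.483ℏ

By the triangle rule, |l₁ − l₂| ≤ L ≤ l₁ + l₂.
Allowed values: L = 1, 2, 3, 4, 5, 6, 7.
The largest magnitude corresponds to L = 7: |L_tot| = ℏ√(7·8) = 2√14 ℏ.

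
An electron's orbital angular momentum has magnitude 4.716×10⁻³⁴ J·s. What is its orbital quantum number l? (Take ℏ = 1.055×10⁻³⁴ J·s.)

l = 4

In units of ℏ, |L| ≈ 4.470.
Set l(l+1) = 19.98; the integer solution is l = 4.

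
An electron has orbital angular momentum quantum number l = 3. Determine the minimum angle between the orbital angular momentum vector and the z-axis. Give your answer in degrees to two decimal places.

|L| = ℏ√(l(l+1)) = 2√3 ℏ.
The smallest angle corresponds to the largest L_z, i.e. m_l = l = 3, giving L_z = 3ℏ.
cos θ_min = 3/√12, so θ_min ≈ 30.00°.

θ_min ≈ 30.00°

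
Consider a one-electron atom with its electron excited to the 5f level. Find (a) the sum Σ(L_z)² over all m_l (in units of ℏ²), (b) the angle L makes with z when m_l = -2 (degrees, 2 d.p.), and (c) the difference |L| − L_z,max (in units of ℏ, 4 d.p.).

Σ(L_z)² = 28 ℏ²; θ(m_l=-2) ≈ 125.26°; |L|−L_z,max ≈ 0.4641ℏ

The 5f level has l = 3.
Σ m_l² = 28, so Σ(L_z)² = 28 ℏ².
For m_l = -2: cos θ = -2/√12, θ ≈ 125.26°.
|L| − L_z,max = (2√3 − 3)ℏ ≈ 0.4641ℏ.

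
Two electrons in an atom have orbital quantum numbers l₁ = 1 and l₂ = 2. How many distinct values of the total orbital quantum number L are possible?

3

Angular momentum addition gives L = |l₁ − l₂|, …, l₁ + l₂.
Allowed values: L = 1, 2, 3.
That is 3 values.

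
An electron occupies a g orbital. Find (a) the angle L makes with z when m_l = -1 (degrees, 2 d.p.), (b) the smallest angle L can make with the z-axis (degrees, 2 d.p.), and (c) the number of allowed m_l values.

θ(m_l=-1) ≈ 102.92°; θ_min ≈ 26.57°; 9 values

The letter g corresponds to l = 4.
For m_l = -1: cos θ = -1/√20, θ ≈ 102.92°.
cos θ_min = 4/√20, so θ_min ≈ 26.57°.
There are 2l+1 = 9 values of m_l.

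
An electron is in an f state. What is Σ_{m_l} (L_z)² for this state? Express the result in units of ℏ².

The letter f corresponds to l = 3.
m_l runs from −3 to 3, i.e. {-3, -2, -1, 0, 1, 2, 3}.
Σ m_l² = l(l+1)(2l+1)/3 = 3·4·7/3 = 28.

Σ(L_z)² = 28 ℏ²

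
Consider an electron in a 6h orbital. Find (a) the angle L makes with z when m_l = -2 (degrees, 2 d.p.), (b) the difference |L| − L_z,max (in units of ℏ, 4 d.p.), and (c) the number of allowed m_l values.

The 6h subshell has l = 5.
For m_l = -2: cos θ = -2/√30, θ ≈ 111.42°.
|L| − L_z,max = (√30 − 5)ℏ ≈ 0.4772ℏ.
There are 2l+1 = 11 values of m_l.

θ(m_l=-2) ≈ 111.42°; |L|−L_z,max ≈ 0.4772ℏ; 11 values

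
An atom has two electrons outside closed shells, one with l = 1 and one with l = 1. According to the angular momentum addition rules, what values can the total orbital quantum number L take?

L runs from |1 − 1| = 0 to 1 + 1 = 2.
So L can be 0, 1, 2.

L = 0, 1, 2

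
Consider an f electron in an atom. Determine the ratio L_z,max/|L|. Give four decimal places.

L_z,max/|L| = 0.8660

An f state has l = 3.
|L| = 2√3 ℏ ≈ 3.4641ℏ, while L_z,max = lℏ = 3ℏ.
L_z,max/|L| = 3/√12 = 0.8660.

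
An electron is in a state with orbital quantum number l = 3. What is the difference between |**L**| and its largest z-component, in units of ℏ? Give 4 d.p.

|L| − L_z,max ≈ 0.4641ℏ

|L| = 2√3 ℏ ≈ 3.4641ℏ, while L_z,max = lℏ = 3ℏ.
The difference is (2√3 − 3)ℏ ≈ 0.4641ℏ.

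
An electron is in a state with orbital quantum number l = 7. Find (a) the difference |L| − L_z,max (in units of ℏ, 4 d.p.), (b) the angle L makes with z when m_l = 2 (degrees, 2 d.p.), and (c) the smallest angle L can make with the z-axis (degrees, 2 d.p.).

|L|−L_z,max ≈ 0.4833ℏ; θ(m_l=2) ≈ 74.50°; θ_min ≈ 20.70°

|L| − L_z,max = (2√14 − 7)ℏ ≈ 0.4833ℏ.
For m_l = 2: cos θ = 2/√56, θ ≈ 74.50°.
cos θ_min = 7/√56, so θ_min ≈ 20.70°.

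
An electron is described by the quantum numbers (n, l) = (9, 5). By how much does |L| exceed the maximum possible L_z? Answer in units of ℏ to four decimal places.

|L| − L_z,max ≈ 0.4772ℏ

|L| = √30 ℏ ≈ 5.4772ℏ, while L_z,max = lℏ = 5ℏ.
The difference is (√30 − 5)ℏ ≈ 0.4772ℏ.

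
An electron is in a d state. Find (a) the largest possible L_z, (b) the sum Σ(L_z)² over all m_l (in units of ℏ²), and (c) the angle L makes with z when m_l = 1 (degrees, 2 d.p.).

The letter d corresponds to l = 2.
L_z,max = lℏ = 2ℏ.
Σ m_l² = 10, so Σ(L_z)² = 10 ℏ².
For m_l = 1: cos θ = 1/√6, θ ≈ 65.91°.

L_z,max = 2ℏ; Σ(L_z)² = 10 ℏ²; θ(m_l=1) ≈ 65.91°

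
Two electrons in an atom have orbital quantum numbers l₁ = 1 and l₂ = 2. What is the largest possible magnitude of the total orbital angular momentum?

By the triangle rule, |l₁ − l₂| ≤ L ≤ l₁ + l₂.
So L can be 1, 2, 3.
The largest magnitude corresponds to L = 3: |L_tot| = ℏ√(3·4) = 2√3 ℏ.

|L_tot|_max = 2√3 ℏ ≈ 3.464ℏ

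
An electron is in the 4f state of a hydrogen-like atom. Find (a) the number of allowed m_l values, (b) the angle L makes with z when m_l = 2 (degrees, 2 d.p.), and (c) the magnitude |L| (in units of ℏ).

4f means n = 4, l = 3.
There are 2l+1 = 7 values of m_l.
For m_l = 2: cos θ = 2/√12, θ ≈ 54.74°.
|L| = ℏ√(3·4) = 2√3 ℏ ≈ 3.464ℏ.

7 values; θ(m_l=2) ≈ 54.74°; |L| = 2√3 ℏ ≈ 3.464ℏ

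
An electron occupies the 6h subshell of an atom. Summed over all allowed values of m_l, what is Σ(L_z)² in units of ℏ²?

6h means n = 6, l = 5.
m_l ∈ {-5, -4, -3, -2, -1, 0, 1, 2, 3, 4, 5}.
Summing m² from −5 to 5: Σ m_l² = 110.

Σ(L_z)² = 110 ℏ²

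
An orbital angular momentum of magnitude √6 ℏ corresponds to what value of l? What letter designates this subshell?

l = 2 (d orbital)

|L| = ℏ√(l(l+1)), so l(l+1) = 6.
The positive root is l = 2.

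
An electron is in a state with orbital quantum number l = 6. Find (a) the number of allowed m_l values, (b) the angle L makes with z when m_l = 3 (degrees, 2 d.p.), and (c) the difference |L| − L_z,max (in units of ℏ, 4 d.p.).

13 values; θ(m_l=3) ≈ 62.42°; |L|−L_z,max ≈ 0.4807ℏ

There are 2l+1 = 13 values of m_l.
For m_l = 3: cos θ = 3/√42, θ ≈ 62.42°.
|L| − L_z,max = (√42 − 6)ℏ ≈ 0.4807ℏ.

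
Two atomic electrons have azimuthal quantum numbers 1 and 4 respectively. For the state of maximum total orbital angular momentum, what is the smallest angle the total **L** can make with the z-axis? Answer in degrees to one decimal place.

θ_min ≈ 24.1°

By the triangle rule, |l₁ − l₂| ≤ L ≤ l₁ + l₂.
L ∈ {3, 4, 5}.
The maximum is L = 5, with |L_tot| = ℏ√(5·6) = √30 ℏ.
The minimum angle with z is arccos(5/√30) ≈ 24.1°.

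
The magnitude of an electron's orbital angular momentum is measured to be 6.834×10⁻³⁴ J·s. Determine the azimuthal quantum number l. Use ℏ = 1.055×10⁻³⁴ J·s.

l = 6

|L|/ℏ = (6.834×10⁻³⁴)/(1.055×10⁻³⁴) ≈ 6.478.
Set l(l+1) = 41.96; the integer solution is l = 6.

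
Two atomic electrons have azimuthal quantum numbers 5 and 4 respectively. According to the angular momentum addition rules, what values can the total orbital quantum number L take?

L runs from |5 − 4| = 1 to 5 + 4 = 9.
So L can be 1, 2, 3, 4, 5, 6, 7, 8, 9.

L = 1, 2, 3, 4, 5, 6, 7, 8, 9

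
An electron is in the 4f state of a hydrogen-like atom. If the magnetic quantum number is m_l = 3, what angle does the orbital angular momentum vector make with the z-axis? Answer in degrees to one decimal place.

4f means n = 4, l = 3.
|L|² = l(l+1)ℏ² = 12ℏ², so |L| = 2√3 ℏ.
L_z = m_l ℏ = 3ℏ.
cos θ = L_z/|L| = 3/√12, so θ ≈ 30.0°.

θ ≈ 30.0°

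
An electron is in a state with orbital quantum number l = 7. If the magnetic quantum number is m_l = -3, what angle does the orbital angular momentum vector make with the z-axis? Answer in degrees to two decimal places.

θ ≈ 113.63°

|L| = ℏ√(l(l+1)) = 2√14 ℏ.
L_z = m_l ℏ = −3ℏ.
cos θ = L_z/|L| = -3/√56, so θ ≈ 113.63°.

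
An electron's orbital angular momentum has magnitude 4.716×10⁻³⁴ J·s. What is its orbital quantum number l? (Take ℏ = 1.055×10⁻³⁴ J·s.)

|L|/ℏ = (4.716×10⁻³⁴)/(1.055×10⁻³⁴) ≈ 4.470.
Set l(l+1) = 19.98; the integer solution is l = 4.

l = 4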